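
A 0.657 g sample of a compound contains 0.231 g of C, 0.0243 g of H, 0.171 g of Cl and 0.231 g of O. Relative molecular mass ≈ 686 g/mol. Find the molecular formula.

C20H25Cl5O15

n(C) = 0.231/12.01 = 0.01923, n(H) = 0.0243/1.008 = 0.02411, n(Cl) = 0.171/35.45 = 0.004824, n(O) = 0.231/16.00 = 0.01444
Smallest is Cl at 0.004824 mol; normalising gives C 3.987, H 4.998, Cl 1.000, O 2.993
Ratio ≈ 4:5:1:3, so the empirical formula is C4H5ClO3
Empirical-formula mass = 136.53 g/mol
n = 686 / 136.53 = 5.02 ≈ 5
Molecular formula = (C4H5ClO3)×5 = C20H25Cl5O15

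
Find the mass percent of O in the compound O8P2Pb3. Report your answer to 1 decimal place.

Molar mass = 8(16.00) + 2(30.97) + 3(207.2) = 811.540 g/mol
Mass of O per mole = 8 × 16.00 = 128.000 g
% O = 128.000 / 811.540 × 100 = 15.8%

15.8%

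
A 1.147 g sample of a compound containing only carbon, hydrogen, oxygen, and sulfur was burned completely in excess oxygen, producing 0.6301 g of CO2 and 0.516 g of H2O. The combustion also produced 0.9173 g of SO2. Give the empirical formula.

mol C = 0.6301 / 44.01 = 0.01432; mass C = 0.01432 × 12.01 = 0.1719 g
mol H = 2 × (0.516 / 18.02) = 0.05727; mass H = 0.05727 × 1.008 = 0.05773 g
mol S = 0.9173 / 64.07 = 0.01432; mass S = 0.4592 g
mass O = 1.147 − (0.6888) = 0.4582 g → mol O = 0.02864
Ratios (÷ 0.01432): C 1.000, H 4.000, O 2.000, S 1.000
≈ 1:4:2:1 → CH4O2S

CH4O2S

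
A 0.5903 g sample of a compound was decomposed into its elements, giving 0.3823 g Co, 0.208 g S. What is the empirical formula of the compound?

CoS

Moles — Co: 0.3823 / 58.93 = 0.006487 mol; S: 0.208 / 32.07 = 0.006486 mol
Divide by the smallest (0.006486 mol S): Co 1.000, S 1.000
≈ 1:1 → CoS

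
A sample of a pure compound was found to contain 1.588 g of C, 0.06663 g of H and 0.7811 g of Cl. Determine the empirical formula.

n(C) = 1.588/12.01 = 0.1322, n(H) = 0.06663/1.008 = 0.0661, n(Cl) = 0.7811/35.45 = 0.02203
Ratios (÷ 0.02203): C 6.001, H 3.000, Cl 1.000
Ratio ≈ 6:3:1, so the empirical formula is C6H3Cl

C6H3Cl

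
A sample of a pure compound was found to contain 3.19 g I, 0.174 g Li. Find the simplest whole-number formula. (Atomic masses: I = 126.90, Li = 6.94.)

ILi

Moles — I: 3.19 / 126.90 = 0.02514 mol; Li: 0.174 / 6.94 = 0.02507 mol
Ratios (÷ 0.02507): I 1.003, Li 1.000
→ ILi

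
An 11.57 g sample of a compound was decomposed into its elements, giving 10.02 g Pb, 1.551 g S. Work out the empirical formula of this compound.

Pb: 10.02 g ÷ 207.2 g/mol = 0.04836 mol
S: 1.551 g ÷ 32.07 g/mol = 0.04836 mol
Divide by the smallest (0.04836 mol Pb): Pb 1.000, S 1.000
Ratio ≈ 1:1, so the empirical formula is PbS

PbS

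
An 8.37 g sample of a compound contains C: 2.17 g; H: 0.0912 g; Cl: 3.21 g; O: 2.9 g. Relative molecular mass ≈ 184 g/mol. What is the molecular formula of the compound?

C4H2Cl2O4

C: 2.17 g ÷ 12.01 g/mol = 0.1807 mol
H: 0.0912 g ÷ 1.008 g/mol = 0.09048 mol
Cl: 3.21 g ÷ 35.45 g/mol = 0.09055 mol
O: 2.9 g ÷ 16.00 g/mol = 0.1812 mol
Ratios (÷ 0.09048): C 1.997, H 1.000, Cl 1.001, O 2.003
→ C2HClO2
Empirical-formula mass = 92.48 g/mol
n = 184 / 92.48 = 1.99 ≈ 2
Molecular formula = (C2HClO2)×2 = C4H2Cl2O4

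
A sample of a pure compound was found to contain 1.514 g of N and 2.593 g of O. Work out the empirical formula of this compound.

n(N) = 1.514/14.01 = 0.1081, n(O) = 2.593/16.00 = 0.1621
Smallest is N at 0.1081 mol; normalising gives N 1.000, O 1.500
Scaling by 2: N 2.00, O 3.00 → N2O3

N2O3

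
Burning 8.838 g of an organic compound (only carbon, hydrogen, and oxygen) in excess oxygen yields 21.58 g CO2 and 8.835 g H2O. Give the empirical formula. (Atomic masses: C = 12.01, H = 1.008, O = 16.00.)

C4H8O

mol C = 21.58 / 44.01 = 0.4903; mass C = 0.4903 × 12.01 = 5.889 g
mol H = 2 × (8.835 / 18.02) = 0.9806; mass H = 0.9806 × 1.008 = 0.9884 g
mass O = 8.838 − (6.877) = 1.961 g → mol O = 0.1225
Smallest is O at 0.1225 mol; normalising gives C 4.002, H 8.002, O 1.000
≈ 4:8:1 → C4H8O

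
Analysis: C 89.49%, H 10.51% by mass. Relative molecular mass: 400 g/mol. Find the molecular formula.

C30H42

Assume 100 g: 89.49 g C, 10.51 g H.
n(C) = 89.49/12.01 = 7.451, n(H) = 10.51/1.008 = 10.43
Ratios (÷ 7.451): C 1.000, H 1.399
Multiply by 5: C 5.00, H 7.00 → C5H7
Empirical-formula mass = 67.11 g/mol
n = 400 / 67.11 = 5.96 ≈ 6
Molecular formula = (C5H7)×6 = C30H42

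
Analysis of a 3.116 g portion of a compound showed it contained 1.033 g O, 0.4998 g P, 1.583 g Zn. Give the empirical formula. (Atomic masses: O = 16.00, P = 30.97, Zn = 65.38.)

Moles — O: 1.033 / 16.00 = 0.06456 mol; P: 0.4998 / 30.97 = 0.01614 mol; Zn: 1.583 / 65.38 = 0.02421 mol
Smallest is P at 0.01614 mol; normalising gives O 4.001, P 1.000, Zn 1.500
Scaling by 2: O 8.00, P 2.00, Zn 3.00 → O8P2Zn3

O8P2Zn3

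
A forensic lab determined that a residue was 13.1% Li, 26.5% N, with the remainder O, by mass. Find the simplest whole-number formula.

Assume 100 g: 13.1 g Li, 26.5 g N, 60.4 g O.
Moles — Li: 13.1 / 6.94 = 1.888 mol; N: 26.5 / 14.01 = 1.892 mol; O: 60.4 / 16.00 = 3.775 mol
Divide by the smallest (1.888 mol Li): Li 1.000, N 1.002, O 2.000
→ LiNO2

LiNO2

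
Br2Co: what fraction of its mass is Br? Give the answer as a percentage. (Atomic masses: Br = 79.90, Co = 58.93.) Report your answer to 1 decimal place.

73.1%

Molar mass = 2(79.90) + 1(58.93) = 218.730 g/mol
Mass of Br per mole = 2 × 79.90 = 159.800 g
% Br = 159.800 / 218.730 × 100 = 73.1%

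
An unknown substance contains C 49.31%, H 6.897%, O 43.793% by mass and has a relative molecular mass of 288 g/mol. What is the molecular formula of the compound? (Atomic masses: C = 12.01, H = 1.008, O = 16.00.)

C12H20O8

Assume 100 g: 49.31 g C, 6.897 g H, 43.793 g O.
Moles — C: 49.31 / 12.01 = 4.106 mol; H: 6.897 / 1.008 = 6.842 mol; O: 43.793 / 16.00 = 2.737 mol
Ratios (÷ 2.737): C 1.500, H 2.500, O 1.000
Scaling by 2: C 3.00, H 5.00, O 2.00 → C3H5O2
Empirical-formula mass = 73.07 g/mol
n = 288 / 73.07 = 3.94 ≈ 4
Molecular formula = (C3H5O2)×4 = C12H20O8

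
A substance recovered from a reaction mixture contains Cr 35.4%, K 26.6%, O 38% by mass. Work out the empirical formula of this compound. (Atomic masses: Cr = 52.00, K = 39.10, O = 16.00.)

Assume 100 g: 35.4 g Cr, 26.6 g K, 38 g O.
Moles — Cr: 35.4 / 52.00 = 0.6808 mol; K: 26.6 / 39.10 = 0.6803 mol; O: 38 / 16.00 = 2.375 mol
Ratios (÷ 0.6803): Cr 1.001, K 1.000, O 3.491
Multiply by 2: Cr 2.00, K 2.00, O 6.98 → Cr2K2O7

Cr2K2O7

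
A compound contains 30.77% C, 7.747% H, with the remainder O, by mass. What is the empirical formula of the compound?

C2H6O3

Assume 100 g: 30.77 g C, 7.747 g H, 61.483 g O.
Moles — C: 30.77 / 12.01 = 2.562 mol; H: 7.747 / 1.008 = 7.686 mol; O: 61.483 / 16.00 = 3.843 mol
Divide by the smallest (2.562 mol C): C 1.000, H 3.000, O 1.500
Scaling by 2: C 2.00, H 6.00, O 3.00 → C2H6O3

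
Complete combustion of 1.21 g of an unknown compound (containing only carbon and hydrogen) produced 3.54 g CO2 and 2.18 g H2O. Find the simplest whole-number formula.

CH3

mol C = 3.54 / 44.01 = 0.08044; mass C = 0.08044 × 12.01 = 0.9660 g
mol H = 2 × (2.18 / 18.02) = 0.2420; mass H = 0.2420 × 1.008 = 0.2439 g
Ratios (÷ 0.08044): C 1.000, H 3.008
→ CH3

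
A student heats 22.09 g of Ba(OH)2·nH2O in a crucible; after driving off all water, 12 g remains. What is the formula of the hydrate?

Mass of water lost = 22.09 − 12 = 10.09 g → 10.09 / 18.02 = 0.5599 mol H2O
Molar mass of Ba(OH)2 = 171.35 g/mol → mol Ba(OH)2 = 12 / 171.35 = 0.07003
n = 0.5599 / 0.07003 = 8.00 ≈ 8 → Ba(OH)2·8H2O

Ba(OH)2·8H2O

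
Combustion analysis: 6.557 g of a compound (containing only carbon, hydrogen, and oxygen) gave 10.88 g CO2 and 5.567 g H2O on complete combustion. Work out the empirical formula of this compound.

C4H10O3

mol C = 10.88 / 44.01 = 0.2472; mass C = 0.2472 × 12.01 = 2.969 g
mol H = 2 × (5.567 / 18.02) = 0.6179; mass H = 0.6179 × 1.008 = 0.6228 g
mass O = 6.557 − (3.592) = 2.965 g → mol O = 0.1853
Ratios (÷ 0.1853): C 1.334, H 3.334, O 1.000
Multiply by 3: C 4.00, H 10.00, O 3.00 → C4H10O3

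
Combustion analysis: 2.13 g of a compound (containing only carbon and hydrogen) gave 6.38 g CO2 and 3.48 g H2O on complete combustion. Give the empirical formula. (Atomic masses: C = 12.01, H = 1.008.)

mol C = 6.38 / 44.01 = 0.1450; mass C = 0.1450 × 12.01 = 1.741 g
mol H = 2 × (3.48 / 18.02) = 0.3862; mass H = 0.3862 × 1.008 = 0.3893 g
Ratios (÷ 0.145): C 1.000, H 2.664
Multiply by 3: C 3.00, H 7.99 → C3H8

C3H8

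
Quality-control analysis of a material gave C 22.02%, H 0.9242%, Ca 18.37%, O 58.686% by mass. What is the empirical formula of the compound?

C4H2CaO8

Assume 100 g: 22.02 g C, 0.9242 g H, 18.37 g Ca, 58.686 g O.
C: 22.02 g ÷ 12.01 g/mol = 1.833 mol
H: 0.9242 g ÷ 1.008 g/mol = 0.9169 mol
Ca: 18.37 g ÷ 40.08 g/mol = 0.4583 mol
O: 58.686 g ÷ 16.00 g/mol = 3.668 mol
Ratios (÷ 0.4583): C 4.000, H 2.000, Ca 1.000, O 8.003
→ C4H2CaO8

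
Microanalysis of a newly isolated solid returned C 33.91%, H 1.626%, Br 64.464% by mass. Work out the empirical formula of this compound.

Assume 100 g: 33.91 g C, 1.626 g H, 64.464 g Br.
n(C) = 33.91/12.01 = 2.823, n(H) = 1.626/1.008 = 1.613, n(Br) = 64.464/79.90 = 0.8068
Ratios (÷ 0.8068): C 3.500, H 1.999, Br 1.000
×2: C 7.00, H 4.00, Br 2.00 → C7H4Br2

C7H4Br2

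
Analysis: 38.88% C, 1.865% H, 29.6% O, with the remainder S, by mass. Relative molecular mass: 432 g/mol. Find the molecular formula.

Assume 100 g: 38.88 g C, 1.865 g H, 29.6 g O, 29.655 g S.
n(C) = 38.88/12.01 = 3.237, n(H) = 1.865/1.008 = 1.85, n(O) = 29.6/16.00 = 1.85, n(S) = 29.655/32.07 = 0.9247
Smallest is S at 0.9247 mol; normalising gives C 3.501, H 2.001, O 2.001, S 1.000
Scaling by 2: C 7.00, H 4.00, O 4.00, S 2.00 → C7H4O4S2
Empirical-formula mass = 216.24 g/mol
n = 432 / 216.24 = 2.00 ≈ 2
Molecular formula = (C7H4O4S2)×2 = C14H8O8S4

C14H8O8S4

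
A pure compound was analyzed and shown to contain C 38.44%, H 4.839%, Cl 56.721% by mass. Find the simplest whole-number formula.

Assume 100 g: 38.44 g C, 4.839 g H, 56.721 g Cl.
Moles — C: 38.44 / 12.01 = 3.201 mol; H: 4.839 / 1.008 = 4.801 mol; Cl: 56.721 / 35.45 = 1.6 mol
Smallest is Cl at 1.6 mol; normalising gives C 2.000, H 3.000, Cl 1.000
→ C2H3Cl

C2H3Cl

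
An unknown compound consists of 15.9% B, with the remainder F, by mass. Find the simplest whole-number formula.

BF3

Assume 100 g: 15.9 g B, 84.1 g F.
Moles — B: 15.9 / 10.81 = 1.471 mol; F: 84.1 / 19.00 = 4.426 mol
Ratios (÷ 1.471): B 1.000, F 3.009
→ BF3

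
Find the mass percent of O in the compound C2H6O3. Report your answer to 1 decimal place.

Molar mass = 2(12.01) + 6(1.008) + 3(16.00) = 78.068 g/mol
Mass of O per mole = 3 × 16.00 = 48.000 g
% O = 48.000 / 78.068 × 100 = 61.5%

61.5%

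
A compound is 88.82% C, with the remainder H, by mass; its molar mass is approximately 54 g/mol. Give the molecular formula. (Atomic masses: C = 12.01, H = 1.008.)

Assume 100 g: 88.82 g C, 11.18 g H.
n(C) = 88.82/12.01 = 7.396, n(H) = 11.18/1.008 = 11.09
Smallest is C at 7.396 mol; normalising gives C 1.000, H 1.500
×2: C 2.00, H 3.00 → C2H3
Empirical-formula mass = 27.04 g/mol
n = 54 / 27.04 = 2.00 ≈ 2
Molecular formula = (C2H3)×2 = C4H6

C4H6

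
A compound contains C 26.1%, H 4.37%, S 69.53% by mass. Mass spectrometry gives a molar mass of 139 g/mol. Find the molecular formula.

Assume 100 g: 26.1 g C, 4.37 g H, 69.53 g S.
C: 26.1 g ÷ 12.01 g/mol = 2.173 mol
H: 4.37 g ÷ 1.008 g/mol = 4.335 mol
S: 69.53 g ÷ 32.07 g/mol = 2.168 mol
Ratios (÷ 2.168): C 1.002, H 2.000, S 1.000
≈ 1:2:1 → CH2S
Empirical-formula mass = 46.10 g/mol
n = 139 / 46.10 = 3.02 ≈ 3
Molecular formula = (CH2S)×3 = C3H6S3

C3H6S3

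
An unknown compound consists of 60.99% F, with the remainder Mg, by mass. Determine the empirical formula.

Assume 100 g: 60.99 g F, 39.01 g Mg.
n(F) = 60.99/19.00 = 3.21, n(Mg) = 39.01/24.31 = 1.605
Smallest is Mg at 1.605 mol; normalising gives F 2.000, Mg 1.000
Ratio ≈ 2:1, so the empirical formula is F2Mg

F2Mg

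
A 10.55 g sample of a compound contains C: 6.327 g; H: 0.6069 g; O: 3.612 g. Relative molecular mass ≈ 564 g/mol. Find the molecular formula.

C: 6.327 g ÷ 12.01 g/mol = 0.5268 mol
H: 0.6069 g ÷ 1.008 g/mol = 0.6021 mol
O: 3.612 g ÷ 16.00 g/mol = 0.2258 mol
Ratios (÷ 0.2258): C 2.334, H 2.667, O 1.000
×3: C 7.00, H 8.00, O 3.00 → C7H8O3
Empirical-formula mass = 140.13 g/mol
n = 564 / 140.13 = 4.02 ≈ 4
Molecular formula = (C7H8O3)×4 = C28H32O12

C28H32O12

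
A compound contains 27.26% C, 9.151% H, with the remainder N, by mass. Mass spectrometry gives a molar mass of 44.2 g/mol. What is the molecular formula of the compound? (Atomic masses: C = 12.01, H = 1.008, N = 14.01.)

CH4N2

Assume 100 g: 27.26 g C, 9.151 g H, 63.589 g N.
n(C) = 27.26/12.01 = 2.27, n(H) = 9.151/1.008 = 9.078, n(N) = 63.589/14.01 = 4.539
Smallest is C at 2.27 mol; normalising gives C 1.000, H 4.000, N 2.000
Ratio ≈ 1:4:2, so the empirical formula is CH4N2
Empirical-formula mass = 44.06 g/mol
n = 44.2 / 44.06 = 1.00 ≈ 1
Molecular formula = empirical formula = CH4N2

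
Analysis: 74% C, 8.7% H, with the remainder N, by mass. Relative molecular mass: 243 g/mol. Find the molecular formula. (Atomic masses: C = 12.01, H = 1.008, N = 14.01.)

C15H21N3

Assume 100 g: 74 g C, 8.7 g H, 17.3 g N.
n(C) = 74/12.01 = 6.162, n(H) = 8.7/1.008 = 8.631, n(N) = 17.3/14.01 = 1.235
Divide by the smallest (1.235 mol N): C 4.990, H 6.990, N 1.000
≈ 5:7:1 → C5H7N
Empirical-formula mass = 81.12 g/mol
n = 243 / 81.12 = 3.00 ≈ 3
Molecular formula = (C5H7N)×3 = C15H21N3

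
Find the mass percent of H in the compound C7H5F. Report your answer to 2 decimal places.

4.66%

Molar mass = 7(12.01) + 5(1.008) + 1(19.00) = 108.110 g/mol
Mass of H per mole = 5 × 1.008 = 5.040 g
% H = 5.040 / 108.110 × 100 = 4.66%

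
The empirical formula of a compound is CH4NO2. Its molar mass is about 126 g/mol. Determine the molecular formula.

C2H8N2O4

Empirical-formula mass = 62.05 g/mol
n = 126 / 62.05 = 2.03 ≈ 2
Molecular formula = (CH4NO2)2 = C2H8N2O4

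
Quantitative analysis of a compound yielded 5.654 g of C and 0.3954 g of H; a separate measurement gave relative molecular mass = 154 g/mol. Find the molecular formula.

C12H10

n(C) = 5.654/12.01 = 0.4708, n(H) = 0.3954/1.008 = 0.3923
Smallest is H at 0.3923 mol; normalising gives C 1.200, H 1.000
Scaling by 5: C 6.00, H 5.00 → C6H5
Empirical-formula mass = 77.10 g/mol
n = 154 / 77.10 = 2.00 ≈ 2
Molecular formula = (C6H5)×2 = C12H10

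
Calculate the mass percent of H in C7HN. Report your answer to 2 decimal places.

Molar mass = 7(12.01) + 1(1.008) + 1(14.01) = 99.088 g/mol
Mass of H per mole = 1 × 1.008 = 1.008 g
% H = 1.008 / 99.088 × 100 = 1.02%

1.02%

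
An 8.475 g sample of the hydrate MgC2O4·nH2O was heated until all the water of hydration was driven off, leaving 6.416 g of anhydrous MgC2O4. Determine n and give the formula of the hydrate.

MgC2O4·2H2O

Mass of water lost = 8.475 − 6.416 = 2.059 g → 2.059 / 18.02 = 0.1143 mol H2O
Molar mass of MgC2O4 = 112.33 g/mol → mol MgC2O4 = 6.416 / 112.33 = 0.05712
n = 0.1143 / 0.05712 = 2.00 ≈ 2 → MgC2O4·2H2O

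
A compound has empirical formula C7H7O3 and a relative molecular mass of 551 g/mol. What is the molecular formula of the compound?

Empirical-formula mass = 139.13 g/mol
n = 551 / 139.13 = 3.96 ≈ 4
Molecular formula = (C7H7O3)4 = C28H28O12

C28H28O12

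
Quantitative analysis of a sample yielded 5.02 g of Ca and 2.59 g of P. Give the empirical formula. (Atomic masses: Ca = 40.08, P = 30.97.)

Ca3P2

Ca: 5.02 g ÷ 40.08 g/mol = 0.1252 mol
P: 2.59 g ÷ 30.97 g/mol = 0.08363 mol
Divide by the smallest (0.08363 mol P): Ca 1.498, P 1.000
Multiply by 2: Ca 3.00, P 2.00 → Ca3P2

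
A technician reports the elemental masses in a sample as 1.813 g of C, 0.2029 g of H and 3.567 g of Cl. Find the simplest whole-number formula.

C: 1.813 g ÷ 12.01 g/mol = 0.151 mol
H: 0.2029 g ÷ 1.008 g/mol = 0.2013 mol
Cl: 3.567 g ÷ 35.45 g/mol = 0.1006 mol
Ratios (÷ 0.1006): C 1.500, H 2.000, Cl 1.000
Multiply by 2: C 3.00, H 4.00, Cl 2.00 → C3H4Cl2

C3H4Cl2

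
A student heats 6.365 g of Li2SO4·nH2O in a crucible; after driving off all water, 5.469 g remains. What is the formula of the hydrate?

Li2SO4·H2O

Mass of water lost = 6.365 − 5.469 = 0.896 g → 0.896 / 18.02 = 0.04972 mol H2O
Molar mass of Li2SO4 = 109.95 g/mol → mol Li2SO4 = 5.469 / 109.95 = 0.04974
n = 0.04972 / 0.04974 = 1.00 ≈ 1 → Li2SO4·H2O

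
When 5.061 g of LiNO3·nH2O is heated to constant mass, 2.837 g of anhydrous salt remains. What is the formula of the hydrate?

Mass of water lost = 5.061 − 2.837 = 2.224 g → 2.224 / 18.02 = 0.1234 mol H2O
Molar mass of LiNO3 = 68.95 g/mol → mol LiNO3 = 2.837 / 68.95 = 0.04115
n = 0.1234 / 0.04115 = 3.00 ≈ 3 → LiNO3·3H2O

LiNO3·3H2O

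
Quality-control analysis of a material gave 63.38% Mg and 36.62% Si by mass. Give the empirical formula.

Mg2Si

Assume 100 g: 63.38 g Mg, 36.62 g Si.
n(Mg) = 63.38/24.31 = 2.607, n(Si) = 36.62/28.09 = 1.304
Smallest is Si at 1.304 mol; normalising gives Mg 2.000, Si 1.000
Ratio ≈ 2:1, so the empirical formula is Mg2Si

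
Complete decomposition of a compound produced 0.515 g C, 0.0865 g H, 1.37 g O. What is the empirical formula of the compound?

CH2O2

Moles — C: 0.515 / 12.01 = 0.04288 mol; H: 0.0865 / 1.008 = 0.08581 mol; O: 1.37 / 16.00 = 0.08563 mol
Divide by the smallest (0.04288 mol C): C 1.000, H 2.001, O 1.997
Ratio ≈ 1:2:2, so the empirical formula is CH2O2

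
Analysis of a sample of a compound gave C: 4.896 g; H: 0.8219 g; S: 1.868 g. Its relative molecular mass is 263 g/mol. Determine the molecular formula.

Moles — C: 4.896 / 12.01 = 0.4077 mol; H: 0.8219 / 1.008 = 0.8154 mol; S: 1.868 / 32.07 = 0.05825 mol
Ratios (÷ 0.05825): C 6.999, H 13.998, S 1.000
→ C7H14S
Empirical-formula mass = 130.25 g/mol
n = 263 / 130.25 = 2.02 ≈ 2
Molecular formula = (C7H14S)×2 = C14H28S2

C14H28S2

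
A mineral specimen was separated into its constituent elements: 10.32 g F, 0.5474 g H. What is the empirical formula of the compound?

F: 10.32 g ÷ 19.00 g/mol = 0.5432 mol
H: 0.5474 g ÷ 1.008 g/mol = 0.5431 mol
Ratios (÷ 0.5431): F 1.000, H 1.000
Ratio ≈ 1:1, so the empirical formula is FH

FH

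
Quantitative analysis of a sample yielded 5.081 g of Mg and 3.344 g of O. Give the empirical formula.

MgO

Mg: 5.081 g ÷ 24.31 g/mol = 0.209 mol
O: 3.344 g ÷ 16.00 g/mol = 0.209 mol
Smallest is O at 0.209 mol; normalising gives Mg 1.000, O 1.000
→ MgO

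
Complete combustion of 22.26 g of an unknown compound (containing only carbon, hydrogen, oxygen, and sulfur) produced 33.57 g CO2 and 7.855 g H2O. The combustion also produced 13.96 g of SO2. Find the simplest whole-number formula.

mol C = 33.57 / 44.01 = 0.7628; mass C = 0.7628 × 12.01 = 9.161 g
mol H = 2 × (7.855 / 18.02) = 0.8718; mass H = 0.8718 × 1.008 = 0.8788 g
mol S = 13.96 / 64.07 = 0.2179; mass S = 6.988 g
mass O = 22.26 − (17.03) = 5.233 g → mol O = 0.3270
Divide by the smallest (0.2179 mol S): C 3.501, H 4.001, O 1.501, S 1.000
Scaling by 2: C 7.00, H 8.00, O 3.00, S 2.00 → C7H8O3S2

C7H8O3S2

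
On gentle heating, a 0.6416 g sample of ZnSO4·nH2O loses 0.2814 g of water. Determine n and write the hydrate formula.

Mass of anhydrous ZnSO4 = 0.6416 − 0.2814 = 0.3602 g
mol H2O = 0.2814 / 18.02 = 0.01562
Molar mass of ZnSO4 = 161.45 g/mol → mol ZnSO4 = 0.3602 / 161.45 = 0.002231
n = 0.01562 / 0.002231 = 7.00 ≈ 7 → ZnSO4·7H2O

ZnSO4·7H2O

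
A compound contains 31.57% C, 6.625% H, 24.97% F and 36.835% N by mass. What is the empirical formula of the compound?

Assume 100 g: 31.57 g C, 6.625 g H, 24.97 g F, 36.835 g N.
Moles — C: 31.57 / 12.01 = 2.629 mol; H: 6.625 / 1.008 = 6.572 mol; F: 24.97 / 19.00 = 1.314 mol; N: 36.835 / 14.01 = 2.629 mol
Smallest is F at 1.314 mol; normalising gives C 2.000, H 5.001, F 1.000, N 2.001
Ratio ≈ 2:5:1:2, so the empirical formula is C2H5FN2

C2H5FN2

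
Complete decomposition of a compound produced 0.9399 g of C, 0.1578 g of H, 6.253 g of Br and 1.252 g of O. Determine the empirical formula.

CH2BrO

Moles — C: 0.9399 / 12.01 = 0.07826 mol; H: 0.1578 / 1.008 = 0.1565 mol; Br: 6.253 / 79.90 = 0.07826 mol; O: 1.252 / 16.00 = 0.07825 mol
Divide by the smallest (0.07825 mol O): C 1.000, H 2.001, Br 1.000, O 1.000
Ratio ≈ 1:2:1:1, so the empirical formula is CH2BrO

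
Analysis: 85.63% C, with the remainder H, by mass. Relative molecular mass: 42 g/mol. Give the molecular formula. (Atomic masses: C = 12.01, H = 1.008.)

Assume 100 g: 85.63 g C, 14.37 g H.
C: 85.63 g ÷ 12.01 g/mol = 7.13 mol
H: 14.37 g ÷ 1.008 g/mol = 14.26 mol
Divide by the smallest (7.13 mol C): C 1.000, H 1.999
≈ 1:2 → CH2
Empirical-formula mass = 14.03 g/mol
n = 42 / 14.03 = 2.99 ≈ 3
Molecular formula = (CH2)×3 = C3H6

C3H6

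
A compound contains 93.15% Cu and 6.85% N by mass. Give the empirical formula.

Cu3N

Assume 100 g: 93.15 g Cu, 6.85 g N.
Moles — Cu: 93.15 / 63.55 = 1.466 mol; N: 6.85 / 14.01 = 0.4889 mol
Ratios (÷ 0.4889): Cu 2.998, N 1.000
≈ 3:1 → Cu3N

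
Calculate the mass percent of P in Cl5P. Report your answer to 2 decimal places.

Molar mass = 5(35.45) + 1(30.97) = 208.220 g/mol
Mass of P per mole = 1 × 30.97 = 30.970 g
% P = 30.970 / 208.220 × 100 = 14.87%

14.87%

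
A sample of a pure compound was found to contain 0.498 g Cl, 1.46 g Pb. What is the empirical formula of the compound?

Moles — Cl: 0.498 / 35.45 = 0.01405 mol; Pb: 1.46 / 207.2 = 0.007046 mol
Ratios (÷ 0.007046): Cl 1.994, Pb 1.000
→ Cl2Pb

Cl2Pb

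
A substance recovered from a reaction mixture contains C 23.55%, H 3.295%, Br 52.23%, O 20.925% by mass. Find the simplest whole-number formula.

Assume 100 g: 23.55 g C, 3.295 g H, 52.23 g Br, 20.925 g O.
C: 23.55 g ÷ 12.01 g/mol = 1.961 mol
H: 3.295 g ÷ 1.008 g/mol = 3.269 mol
Br: 52.23 g ÷ 79.90 g/mol = 0.6537 mol
O: 20.925 g ÷ 16.00 g/mol = 1.308 mol
Ratios (÷ 0.6537): C 3.000, H 5.001, Br 1.000, O 2.001
→ C3H5BrO2

C3H5BrO2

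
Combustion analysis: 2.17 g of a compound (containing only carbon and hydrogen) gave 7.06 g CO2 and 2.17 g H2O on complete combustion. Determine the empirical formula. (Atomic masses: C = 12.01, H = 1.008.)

mol C = 7.06 / 44.01 = 0.1604; mass C = 0.1604 × 12.01 = 1.927 g
mol H = 2 × (2.17 / 18.02) = 0.2408; mass H = 0.2408 × 1.008 = 0.2428 g
Divide by the smallest (0.1604 mol C): C 1.000, H 1.501
Multiply by 2: C 2.00, H 3.00 → C2H3

C2H3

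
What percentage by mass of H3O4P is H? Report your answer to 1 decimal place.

3.1%

Molar mass = 3(1.008) + 4(16.00) + 1(30.97) = 97.994 g/mol
Mass of H per mole = 3 × 1.008 = 3.024 g
% H = 3.024 / 97.994 × 100 = 3.1%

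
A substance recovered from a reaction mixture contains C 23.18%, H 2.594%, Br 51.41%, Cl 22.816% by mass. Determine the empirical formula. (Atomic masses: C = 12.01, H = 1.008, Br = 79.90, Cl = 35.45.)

C3H4BrCl

Assume 100 g: 23.18 g C, 2.594 g H, 51.41 g Br, 22.816 g Cl.
n(C) = 23.18/12.01 = 1.93, n(H) = 2.594/1.008 = 2.573, n(Br) = 51.41/79.90 = 0.6434, n(Cl) = 22.816/35.45 = 0.6436
Divide by the smallest (0.6434 mol Br): C 3.000, H 4.000, Br 1.000, Cl 1.000
→ C3H4BrCl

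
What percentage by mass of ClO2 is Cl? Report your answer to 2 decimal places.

52.56%

Molar mass = 1(35.45) + 2(16.00) = 67.450 g/mol
Mass of Cl per mole = 1 × 35.45 = 35.450 g
% Cl = 35.450 / 67.450 × 100 = 52.56%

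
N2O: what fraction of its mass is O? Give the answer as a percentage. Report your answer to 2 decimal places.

Molar mass = 2(14.01) + 1(16.00) = 44.020 g/mol
Mass of O per mole = 1 × 16.00 = 16.000 g
% O = 16.000 / 44.020 × 100 = 36.35%

36.35%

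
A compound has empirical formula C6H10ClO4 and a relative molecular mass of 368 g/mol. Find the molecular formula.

C12H20Cl2O8

Empirical-formula mass = 181.59 g/mol
n = 368 / 181.59 = 2.03 ≈ 2
Molecular formula = (C6H10ClO4)2 = C12H20Cl2O8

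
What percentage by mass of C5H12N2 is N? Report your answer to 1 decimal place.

28.0%

Molar mass = 5(12.01) + 12(1.008) + 2(14.01) = 100.166 g/mol
Mass of N per mole = 2 × 14.01 = 28.020 g
% N = 28.020 / 100.166 × 100 = 28.0%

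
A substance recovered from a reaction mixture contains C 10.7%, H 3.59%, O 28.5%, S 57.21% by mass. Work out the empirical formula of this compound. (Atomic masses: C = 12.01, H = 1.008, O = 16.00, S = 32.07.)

CH4O2S2

Assume 100 g: 10.7 g C, 3.59 g H, 28.5 g O, 57.21 g S.
Moles — C: 10.7 / 12.01 = 0.8909 mol; H: 3.59 / 1.008 = 3.562 mol; O: 28.5 / 16.00 = 1.781 mol; S: 57.21 / 32.07 = 1.784 mol
Ratios (÷ 0.8909): C 1.000, H 3.998, O 1.999, S 2.002
≈ 1:4:2:2 → CH4O2S2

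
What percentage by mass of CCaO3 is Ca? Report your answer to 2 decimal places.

Molar mass = 1(12.01) + 1(40.08) + 3(16.00) = 100.090 g/mol
Mass of Ca per mole = 1 × 40.08 = 40.080 g
% Ca = 40.080 / 100.090 × 100 = 40.04%

40.04%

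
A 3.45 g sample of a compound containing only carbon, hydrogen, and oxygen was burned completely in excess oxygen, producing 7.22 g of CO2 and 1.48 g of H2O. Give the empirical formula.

mol C = 7.22 / 44.01 = 0.1641; mass C = 0.1641 × 12.01 = 1.970 g
mol H = 2 × (1.48 / 18.02) = 0.1643; mass H = 0.1643 × 1.008 = 0.1656 g
mass O = 3.45 − (2.136) = 1.314 g → mol O = 0.08213
Divide by the smallest (0.08213 mol O): C 1.997, H 2.000, O 1.000
→ C2H2O

C2H2O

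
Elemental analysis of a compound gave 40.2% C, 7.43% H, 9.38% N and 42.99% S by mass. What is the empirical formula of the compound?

C5H11NS2

Assume 100 g: 40.2 g C, 7.43 g H, 9.38 g N, 42.99 g S.
Moles — C: 40.2 / 12.01 = 3.347 mol; H: 7.43 / 1.008 = 7.371 mol; N: 9.38 / 14.01 = 0.6695 mol; S: 42.99 / 32.07 = 1.341 mol
Smallest is N at 0.6695 mol; normalising gives C 4.999, H 11.009, N 1.000, S 2.002
≈ 5:11:1:2 → C5H11NS2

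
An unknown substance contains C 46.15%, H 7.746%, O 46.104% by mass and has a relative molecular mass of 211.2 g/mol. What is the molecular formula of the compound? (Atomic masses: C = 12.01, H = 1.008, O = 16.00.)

Assume 100 g: 46.15 g C, 7.746 g H, 46.104 g O.
C: 46.15 g ÷ 12.01 g/mol = 3.843 mol
H: 7.746 g ÷ 1.008 g/mol = 7.685 mol
O: 46.104 g ÷ 16.00 g/mol = 2.881 mol
Divide by the smallest (2.881 mol O): C 1.334, H 2.667, O 1.000
×3: C 4.00, H 8.00, O 3.00 → C4H8O3
Empirical-formula mass = 104.10 g/mol
n = 211.2 / 104.10 = 2.03 ≈ 2
Molecular formula = (C4H8O3)×2 = C8H16O6

C8H16O6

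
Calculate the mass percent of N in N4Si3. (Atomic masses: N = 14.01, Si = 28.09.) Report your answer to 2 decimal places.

Molar mass = 4(14.01) + 3(28.09) = 140.310 g/mol
Mass of N per mole = 4 × 14.01 = 56.040 g
% N = 56.040 / 140.310 × 100 = 39.94%

39.94%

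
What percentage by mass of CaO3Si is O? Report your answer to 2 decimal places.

Molar mass = 1(40.08) + 3(16.00) + 1(28.09) = 116.170 g/mol
Mass of O per mole = 3 × 16.00 = 48.000 g
% O = 48.000 / 116.170 × 100 = 41.32%

41.32%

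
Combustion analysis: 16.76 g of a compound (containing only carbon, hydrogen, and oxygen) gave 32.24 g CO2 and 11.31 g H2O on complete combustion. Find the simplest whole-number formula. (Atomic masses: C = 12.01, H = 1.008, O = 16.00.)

mol C = 32.24 / 44.01 = 0.7326; mass C = 0.7326 × 12.01 = 8.798 g
mol H = 2 × (11.31 / 18.02) = 1.255; mass H = 1.255 × 1.008 = 1.265 g
mass O = 16.76 − (10.06) = 6.697 g → mol O = 0.4185
Ratios (÷ 0.4185): C 1.750, H 2.999, O 1.000
×4: C 7.00, H 12.00, O 4.00 → C7H12O4

C7H12O4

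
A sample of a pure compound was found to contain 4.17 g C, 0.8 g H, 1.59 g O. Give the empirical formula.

C7H16O2

n(C) = 4.17/12.01 = 0.3472, n(H) = 0.8/1.008 = 0.7937, n(O) = 1.59/16.00 = 0.09938
Ratios (÷ 0.09938): C 3.494, H 7.986, O 1.000
×2: C 6.99, H 15.97, O 2.00 → C7H16O2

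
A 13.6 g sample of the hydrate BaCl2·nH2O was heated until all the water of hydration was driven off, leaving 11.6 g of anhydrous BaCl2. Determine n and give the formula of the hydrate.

BaCl2·2H2O

Mass of water lost = 13.6 − 11.6 = 2 g → 2 / 18.02 = 0.111 mol H2O
Molar mass of BaCl2 = 208.23 g/mol → mol BaCl2 = 11.6 / 208.23 = 0.05571
n = 0.111 / 0.05571 = 1.99 ≈ 2 → BaCl2·2H2O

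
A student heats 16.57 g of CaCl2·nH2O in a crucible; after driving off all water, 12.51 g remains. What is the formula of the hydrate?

CaCl2·2H2O

Mass of water lost = 16.57 − 12.51 = 4.06 g → 4.06 / 18.02 = 0.2253 mol H2O
Molar mass of CaCl2 = 110.98 g/mol → mol CaCl2 = 12.51 / 110.98 = 0.1127
n = 0.2253 / 0.1127 = 2.00 ≈ 2 → CaCl2·2H2O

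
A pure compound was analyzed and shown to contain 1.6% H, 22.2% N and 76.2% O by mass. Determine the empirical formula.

Assume 100 g: 1.6 g H, 22.2 g N, 76.2 g O.
n(H) = 1.6/1.008 = 1.587, n(N) = 22.2/14.01 = 1.585, n(O) = 76.2/16.00 = 4.763
Smallest is N at 1.585 mol; normalising gives H 1.002, N 1.000, O 3.006
Ratio ≈ 1:1:3, so the empirical formula is HNO3

HNO3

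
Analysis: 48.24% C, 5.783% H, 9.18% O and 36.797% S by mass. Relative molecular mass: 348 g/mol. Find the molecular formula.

Assume 100 g: 48.24 g C, 5.783 g H, 9.18 g O, 36.797 g S.
n(C) = 48.24/12.01 = 4.017, n(H) = 5.783/1.008 = 5.737, n(O) = 9.18/16.00 = 0.5737, n(S) = 36.797/32.07 = 1.147
Smallest is O at 0.5737 mol; normalising gives C 7.001, H 9.999, O 1.000, S 2.000
→ C7H10OS2
Empirical-formula mass = 174.29 g/mol
n = 348 / 174.29 = 2.00 ≈ 2
Molecular formula = (C7H10OS2)×2 = C14H20O2S4

C14H20O2S4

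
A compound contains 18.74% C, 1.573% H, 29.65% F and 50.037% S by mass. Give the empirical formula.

Assume 100 g: 18.74 g C, 1.573 g H, 29.65 g F, 50.037 g S.
Moles — C: 18.74 / 12.01 = 1.56 mol; H: 1.573 / 1.008 = 1.561 mol; F: 29.65 / 19.00 = 1.561 mol; S: 50.037 / 32.07 = 1.56 mol
Divide by the smallest (1.56 mol S): C 1.000, H 1.000, F 1.000, S 1.000
→ CHFS

CHFS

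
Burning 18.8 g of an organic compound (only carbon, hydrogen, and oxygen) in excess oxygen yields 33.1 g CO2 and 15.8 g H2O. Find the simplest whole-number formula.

C3H7O2

mol C = 33.1 / 44.01 = 0.7521; mass C = 0.7521 × 12.01 = 9.033 g
mol H = 2 × (15.8 / 18.02) = 1.754; mass H = 1.754 × 1.008 = 1.768 g
mass O = 18.8 − (10.80) = 8.000 g → mol O = 0.5000
Smallest is O at 0.5 mol; normalising gives C 1.504, H 3.507, O 1.000
×2: C 3.01, H 7.01, O 2.00 → C3H7O2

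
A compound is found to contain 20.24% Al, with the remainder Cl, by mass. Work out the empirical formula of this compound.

Assume 100 g: 20.24 g Al, 79.76 g Cl.
n(Al) = 20.24/26.98 = 0.7502, n(Cl) = 79.76/35.45 = 2.25
Ratios (÷ 0.7502): Al 1.000, Cl 2.999
Ratio ≈ 1:3, so the empirical formula is AlCl3

AlCl3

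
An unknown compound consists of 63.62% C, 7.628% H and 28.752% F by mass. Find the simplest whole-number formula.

C7H10F2

Assume 100 g: 63.62 g C, 7.628 g H, 28.752 g F.
n(C) = 63.62/12.01 = 5.297, n(H) = 7.628/1.008 = 7.567, n(F) = 28.752/19.00 = 1.513
Divide by the smallest (1.513 mol F): C 3.501, H 5.001, F 1.000
Multiply by 2: C 7.00, H 10.00, F 2.00 → C7H10F2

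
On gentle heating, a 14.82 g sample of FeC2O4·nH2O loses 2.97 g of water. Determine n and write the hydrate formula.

FeC2O4·2H2O

Mass of anhydrous FeC2O4 = 14.82 − 2.97 = 11.85 g
mol H2O = 2.97 / 18.02 = 0.1648
Molar mass of FeC2O4 = 143.87 g/mol → mol FeC2O4 = 11.85 / 143.87 = 0.08237
n = 0.1648 / 0.08237 = 2.00 ≈ 2 → FeC2O4·2H2O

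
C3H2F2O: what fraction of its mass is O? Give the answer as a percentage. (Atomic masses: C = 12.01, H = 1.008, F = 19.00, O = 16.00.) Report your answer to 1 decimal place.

Molar mass = 3(12.01) + 2(1.008) + 2(19.00) + 1(16.00) = 92.046 g/mol
Mass of O per mole = 1 × 16.00 = 16.000 g
% O = 16.000 / 92.046 × 100 = 17.4%

17.4%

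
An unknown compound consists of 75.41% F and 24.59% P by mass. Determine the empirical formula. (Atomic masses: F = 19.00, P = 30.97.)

F5P

Assume 100 g: 75.41 g F, 24.59 g P.
F: 75.41 g ÷ 19.00 g/mol = 3.969 mol
P: 24.59 g ÷ 30.97 g/mol = 0.794 mol
Ratios (÷ 0.794): F 4.999, P 1.000
→ F5P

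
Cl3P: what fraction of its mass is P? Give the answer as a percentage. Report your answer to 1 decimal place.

Molar mass = 3(35.45) + 1(30.97) = 137.320 g/mol
Mass of P per mole = 1 × 30.97 = 30.970 g
% P = 30.970 / 137.320 × 100 = 22.6%

22.6%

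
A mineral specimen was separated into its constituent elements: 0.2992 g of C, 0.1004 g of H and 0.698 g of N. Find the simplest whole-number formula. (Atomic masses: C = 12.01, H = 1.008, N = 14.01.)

CH4N2

Moles — C: 0.2992 / 12.01 = 0.02491 mol; H: 0.1004 / 1.008 = 0.0996 mol; N: 0.698 / 14.01 = 0.04982 mol
Ratios (÷ 0.02491): C 1.000, H 3.998, N 2.000
→ CH4N2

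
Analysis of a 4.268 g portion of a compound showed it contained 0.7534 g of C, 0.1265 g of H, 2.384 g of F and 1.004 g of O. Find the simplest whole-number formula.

n(C) = 0.7534/12.01 = 0.06273, n(H) = 0.1265/1.008 = 0.1255, n(F) = 2.384/19.00 = 0.1255, n(O) = 1.004/16.00 = 0.06275
Divide by the smallest (0.06273 mol C): C 1.000, H 2.001, F 2.000, O 1.000
≈ 1:2:2:1 → CH2F2O

CH2F2O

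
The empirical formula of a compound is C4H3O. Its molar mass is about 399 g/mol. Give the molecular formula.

C24H18O6

Empirical-formula mass = 67.06 g/mol
n = 399 / 67.06 = 5.95 ≈ 6
Molecular formula = (C4H3O)6 = C24H18O6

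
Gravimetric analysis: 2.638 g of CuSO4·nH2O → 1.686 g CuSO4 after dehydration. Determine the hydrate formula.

CuSO4·5H2O

Mass of water lost = 2.638 − 1.686 = 0.952 g → 0.952 / 18.02 = 0.05283 mol H2O
Molar mass of CuSO4 = 159.62 g/mol → mol CuSO4 = 1.686 / 159.62 = 0.01056
n = 0.05283 / 0.01056 = 5.00 ≈ 5 → CuSO4·5H2O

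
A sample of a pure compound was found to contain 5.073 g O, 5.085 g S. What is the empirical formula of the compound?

O2S

n(O) = 5.073/16.00 = 0.3171, n(S) = 5.085/32.07 = 0.1586
Smallest is S at 0.1586 mol; normalising gives O 2.000, S 1.000
≈ 2:1 → O2S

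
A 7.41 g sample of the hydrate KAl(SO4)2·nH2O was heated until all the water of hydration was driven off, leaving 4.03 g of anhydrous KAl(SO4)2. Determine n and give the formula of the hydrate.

KAl(SO4)2·12H2O

Mass of water lost = 7.41 − 4.03 = 3.38 g → 3.38 / 18.02 = 0.1876 mol H2O
Molar mass of KAl(SO4)2 = 258.22 g/mol → mol KAl(SO4)2 = 4.03 / 258.22 = 0.01561
n = 0.1876 / 0.01561 = 12.02 ≈ 12 → KAl(SO4)2·12H2O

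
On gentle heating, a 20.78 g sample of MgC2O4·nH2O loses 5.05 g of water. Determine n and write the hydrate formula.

Mass of anhydrous MgC2O4 = 20.78 − 5.05 = 15.73 g
mol H2O = 5.05 / 18.02 = 0.2802
Molar mass of MgC2O4 = 112.33 g/mol → mol MgC2O4 = 15.73 / 112.33 = 0.14
n = 0.2802 / 0.14 = 2.00 ≈ 2 → MgC2O4·2H2O

MgC2O4·2H2O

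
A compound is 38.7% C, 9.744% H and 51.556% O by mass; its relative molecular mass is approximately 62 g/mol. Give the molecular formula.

Assume 100 g: 38.7 g C, 9.744 g H, 51.556 g O.
C: 38.7 g ÷ 12.01 g/mol = 3.222 mol
H: 9.744 g ÷ 1.008 g/mol = 9.667 mol
O: 51.556 g ÷ 16.00 g/mol = 3.222 mol
Smallest is O at 3.222 mol; normalising gives C 1.000, H 3.000, O 1.000
Ratio ≈ 1:3:1, so the empirical formula is CH3O
Empirical-formula mass = 31.03 g/mol
n = 62 / 31.03 = 2.00 ≈ 2
Molecular formula = (CH3O)×2 = C2H6O2

C2H6O2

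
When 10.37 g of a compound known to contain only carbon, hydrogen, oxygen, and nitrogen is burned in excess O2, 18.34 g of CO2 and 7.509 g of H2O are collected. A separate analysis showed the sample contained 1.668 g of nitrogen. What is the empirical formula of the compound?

C7H14N2O3

mol C = 18.34 / 44.01 = 0.4167; mass C = 0.4167 × 12.01 = 5.005 g
mol H = 2 × (7.509 / 18.02) = 0.8334; mass H = 0.8334 × 1.008 = 0.8401 g
mol N = 1.668 / 14.01 = 0.1191
mass O = 10.37 − (7.513) = 2.857 g → mol O = 0.1786
Ratios (÷ 0.1191): C 3.500, H 7.000, N 1.000, O 1.500
Scaling by 2: C 7.00, H 14.00, N 2.00, O 3.00 → C7H14N2O3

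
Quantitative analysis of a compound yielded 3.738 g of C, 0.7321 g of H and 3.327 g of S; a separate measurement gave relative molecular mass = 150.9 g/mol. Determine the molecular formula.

C: 3.738 g ÷ 12.01 g/mol = 0.3112 mol
H: 0.7321 g ÷ 1.008 g/mol = 0.7263 mol
S: 3.327 g ÷ 32.07 g/mol = 0.1037 mol
Ratios (÷ 0.1037): C 3.000, H 7.001, S 1.000
≈ 3:7:1 → C3H7S
Empirical-formula mass = 75.16 g/mol
n = 150.9 / 75.16 = 2.01 ≈ 2
Molecular formula = (C3H7S)×2 = C6H14S2

C6H14S2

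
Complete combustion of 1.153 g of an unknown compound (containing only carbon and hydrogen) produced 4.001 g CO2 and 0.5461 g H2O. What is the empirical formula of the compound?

C3H2

mol C = 4.001 / 44.01 = 0.09091; mass C = 0.09091 × 12.01 = 1.092 g
mol H = 2 × (0.5461 / 18.02) = 0.06061; mass H = 0.06061 × 1.008 = 0.06110 g
Divide by the smallest (0.06061 mol H): C 1.500, H 1.000
×2: C 3.00, H 2.00 → C3H2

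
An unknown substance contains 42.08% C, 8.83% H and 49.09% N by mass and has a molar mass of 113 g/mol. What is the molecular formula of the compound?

C4H10N4

Assume 100 g: 42.08 g C, 8.83 g H, 49.09 g N.
Moles — C: 42.08 / 12.01 = 3.504 mol; H: 8.83 / 1.008 = 8.76 mol; N: 49.09 / 14.01 = 3.504 mol
Smallest is C at 3.504 mol; normalising gives C 1.000, H 2.500, N 1.000
×2: C 2.00, H 5.00, N 2.00 → C2H5N2
Empirical-formula mass = 57.08 g/mol
n = 113 / 57.08 = 1.98 ≈ 2
Molecular formula = (C2H5N2)×2 = C4H10N4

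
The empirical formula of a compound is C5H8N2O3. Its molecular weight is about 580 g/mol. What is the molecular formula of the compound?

C20H32N8O12

Empirical-formula mass = 144.13 g/mol
n = 580 / 144.13 = 4.02 ≈ 4
Molecular formula = (C5H8N2O3)4 = C20H32N8O12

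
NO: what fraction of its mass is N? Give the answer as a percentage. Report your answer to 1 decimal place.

46.7%

Molar mass = 1(14.01) + 1(16.00) = 30.010 g/mol
Mass of N per mole = 1 × 14.01 = 14.010 g
% N = 14.010 / 30.010 × 100 = 46.7%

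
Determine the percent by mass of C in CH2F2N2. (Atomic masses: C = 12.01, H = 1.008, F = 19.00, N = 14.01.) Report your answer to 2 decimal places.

15.00%

Molar mass = 1(12.01) + 2(1.008) + 2(19.00) + 2(14.01) = 80.046 g/mol
Mass of C per mole = 1 × 12.01 = 12.010 g
% C = 12.010 / 80.046 × 100 = 15.00%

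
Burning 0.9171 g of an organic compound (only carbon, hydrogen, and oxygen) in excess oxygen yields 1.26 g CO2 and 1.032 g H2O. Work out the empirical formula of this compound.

mol C = 1.26 / 44.01 = 0.02863; mass C = 0.02863 × 12.01 = 0.3438 g
mol H = 2 × (1.032 / 18.02) = 0.1145; mass H = 0.1145 × 1.008 = 0.1155 g
mass O = 0.9171 − (0.4593) = 0.4578 g → mol O = 0.02861
Ratios (÷ 0.02861): C 1.001, H 4.003, O 1.000
Ratio ≈ 1:4:1, so the empirical formula is CH4O

CH4O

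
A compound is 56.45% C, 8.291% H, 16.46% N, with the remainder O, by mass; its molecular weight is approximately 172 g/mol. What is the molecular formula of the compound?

C8H14N2O2

Assume 100 g: 56.45 g C, 8.291 g H, 16.46 g N, 18.799 g O.
Moles — C: 56.45 / 12.01 = 4.7 mol; H: 8.291 / 1.008 = 8.225 mol; N: 16.46 / 14.01 = 1.175 mol; O: 18.799 / 16.00 = 1.175 mol
Ratios (÷ 1.175): C 4.001, H 7.001, N 1.000, O 1.000
→ C4H7NO
Empirical-formula mass = 85.11 g/mol
n = 172 / 85.11 = 2.02 ≈ 2
Molecular formula = (C4H7NO)×2 = C8H14N2O2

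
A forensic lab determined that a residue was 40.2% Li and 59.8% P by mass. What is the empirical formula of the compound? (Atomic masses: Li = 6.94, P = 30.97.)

Li3P

Assume 100 g: 40.2 g Li, 59.8 g P.
n(Li) = 40.2/6.94 = 5.793, n(P) = 59.8/30.97 = 1.931
Ratios (÷ 1.931): Li 3.000, P 1.000
→ Li3P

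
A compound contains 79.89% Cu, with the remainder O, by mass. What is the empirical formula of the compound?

CuO

Assume 100 g: 79.89 g Cu, 20.11 g O.
Cu: 79.89 g ÷ 63.55 g/mol = 1.257 mol
O: 20.11 g ÷ 16.00 g/mol = 1.257 mol
Smallest is O at 1.257 mol; normalising gives Cu 1.000, O 1.000
→ CuO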